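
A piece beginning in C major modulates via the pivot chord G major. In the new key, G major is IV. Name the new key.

The numeral IV denotes a major triad on scale degree 4. With G on degree 4, the tonic of the new key is D.
Degree 4 carries a major triad in major keys, so the destination is D major.
Check: the diatonic triads of D major are D (I), Em (ii), F#m (iii), G (IV), A (V), Bm (vi), C#dim (vii°) — G major is indeed IV.

D major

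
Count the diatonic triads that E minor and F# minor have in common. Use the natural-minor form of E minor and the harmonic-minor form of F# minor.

2

Diatonic triads of E minor (natural minor): E minor (i), F# diminished (ii°), G major (III), A minor (iv), B minor (v), C major (VI), D major (VII).
Diatonic triads of F# minor (harmonic minor): F# minor (i), G# diminished (ii°), A augmented (III+), B minor (iv), C# major (V), D major (VI), E# diminished (vii°).
Matching root and quality in both lists: B minor, D major.
That gives 2 common triads.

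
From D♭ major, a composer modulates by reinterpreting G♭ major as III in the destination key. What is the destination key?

The numeral III denotes a major triad on scale degree 3. With G♭ on degree 3, the tonic of the new key is E♭.
Degree 3 carries a major triad in natural-minor keys, so the destination is E♭ minor.
Check: the diatonic triads of E♭ minor (natural minor) are E♭m (i), Fdim (ii°), G♭ (III), A♭m (iv), B♭m (v), C♭ (VI), D♭ (VII) — G♭ major is indeed III.

E♭ minor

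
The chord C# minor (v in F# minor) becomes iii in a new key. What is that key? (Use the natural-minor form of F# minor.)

A major

The numeral iii denotes a minor triad on scale degree 3. With C# on degree 3, the tonic of the new key is A.
Degree 3 carries a minor triad in major keys, so the destination is A major.
Check: the diatonic triads of A major are A (I), Bm (ii), C#m (iii), D (IV), E (V), F#m (vi), G#dim (vii°) — C# minor is indeed iii.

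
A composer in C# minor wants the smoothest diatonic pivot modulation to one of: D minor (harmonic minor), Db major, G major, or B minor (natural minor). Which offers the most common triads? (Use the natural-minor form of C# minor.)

B minor

Triads of C# minor (natural minor): C#m (i), D#dim (ii°), E (III), F#m (iv), G#m (v), A (VI), B (VII).
D minor (harmonic minor) shares 1: A.
Db major shares 0: none.
G major shares 0: none.
B minor (natural minor) shares 2: F#m, A.
The most common triads (2) are shared with B minor.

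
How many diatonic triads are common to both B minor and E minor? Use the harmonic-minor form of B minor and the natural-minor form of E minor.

Diatonic triads of B minor (harmonic minor): B minor (i), C# diminished (ii°), D augmented (III+), E minor (iv), F# major (V), G major (VI), A# diminished (vii°).
Diatonic triads of E minor (natural minor): E minor (i), F# diminished (ii°), G major (III), A minor (iv), B minor (v), C major (VI), D major (VII).
Matching root and quality in both lists: B minor, E minor, G major.
That gives 3 common triads.

3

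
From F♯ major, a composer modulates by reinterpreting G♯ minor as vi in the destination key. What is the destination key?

B major

The numeral vi denotes a minor triad on scale degree 6. With G♯ on degree 6, the tonic of the new key is B.
Degree 6 carries a minor triad in major keys, so the destination is B major.
Check: the diatonic triads of B major are B (I), C♯m (ii), D♯m (iii), E (IV), F♯ (V), G♯m (vi), A♯dim (vii°) — G♯ minor is indeed vi.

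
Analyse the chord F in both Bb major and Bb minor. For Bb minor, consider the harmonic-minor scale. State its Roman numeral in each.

The scale of Bb major is Bb C D Eb F G A; F is degree 5, and the triad built there (F-A-C) is major, so it is V.
The scale of Bb minor (harmonic minor) is Bb C Db Eb F Gb A; F is degree 5, and the triad built there (F-A-C) is major, so it is V.

V in Bb major; V in Bb minor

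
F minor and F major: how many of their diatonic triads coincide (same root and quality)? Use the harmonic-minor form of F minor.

Diatonic triads of F minor (harmonic minor): Fm (i), Gdim (ii°), Abaug (III+), Bbm (iv), C (V), Db (VI), Edim (vii°).
Diatonic triads of F major: F (I), Gm (ii), Am (iii), Bb (IV), C (V), Dm (vi), Edim (vii°).
Matching root and quality in both lists: C, Edim.
That gives 2 common triads.

2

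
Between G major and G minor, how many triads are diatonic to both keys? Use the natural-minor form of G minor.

0

Diatonic triads of G major: G (I), Am (ii), Bm (iii), C (IV), D (V), Em (vi), F#dim (vii°).
Diatonic triads of G minor (natural minor): Gm (i), Adim (ii°), Bb (III), Cm (iv), Dm (v), Eb (VI), F (VII).
No triad has the same root and quality in both keys.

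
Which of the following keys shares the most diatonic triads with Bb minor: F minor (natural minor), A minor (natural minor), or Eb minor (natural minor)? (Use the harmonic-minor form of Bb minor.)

Triads of Bb minor (harmonic minor): Bbm (i), Cdim (ii°), Dbaug (III+), Ebm (iv), F (V), Gb (VI), Adim (vii°).
F minor (natural minor) shares 1: Bbm.
A minor (natural minor) shares 1: F.
Eb minor (natural minor) shares 3: Bbm, Ebm, Gb.
The most common triads (3) are shared with Eb minor.

Eb minor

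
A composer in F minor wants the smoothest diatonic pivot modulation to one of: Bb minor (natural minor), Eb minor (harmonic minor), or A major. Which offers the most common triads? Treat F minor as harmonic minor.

Bb minor

Triads of F minor (harmonic minor): Fm (i), Gdim (ii°), Abaug (III+), Bbm (iv), C (V), Db (VI), Edim (vii°).
Bb minor (natural minor) shares 3: Fm, Bbm, Db.
Eb minor (harmonic minor) shares 0: none.
A major shares 0: none.
The most common triads (3) are shared with Bb minor.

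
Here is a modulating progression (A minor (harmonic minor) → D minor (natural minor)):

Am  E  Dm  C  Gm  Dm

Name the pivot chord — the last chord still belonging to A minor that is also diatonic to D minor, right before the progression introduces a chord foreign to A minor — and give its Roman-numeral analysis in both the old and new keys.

Chords diatonic to A minor: Am, Bdim, Caug, Dm, E, F, G♯dim.
Reading the progression, the first chord not in that set is C, so the modulation leaves A minor there.
The chord immediately before C is Dm, which is diatonic to both keys: iv in A minor and i in D minor.

Dm — iv in A minor, i in D minor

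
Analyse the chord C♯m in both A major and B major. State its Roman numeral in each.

The scale of A major is A B C♯ D E F♯ G♯; C♯ is degree 3, and the triad built there (C♯-E-G♯) is minor, so it is iii.
The scale of B major is B C♯ D♯ E F♯ G♯ A♯; C♯ is degree 2, and the triad built there (C♯-E-G♯) is minor, so it is ii.

iii in A major; ii in B major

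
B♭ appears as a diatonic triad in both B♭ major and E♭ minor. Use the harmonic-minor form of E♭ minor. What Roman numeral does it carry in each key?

I in B♭ major; V in E♭ minor

The scale of B♭ major is B♭ C D E♭ F G A; B♭ is degree 1, and the triad built there (B♭-D-F) is major, so it is I.
The scale of E♭ minor (harmonic minor) is E♭ F G♭ A♭ B♭ C♭ D; B♭ is degree 5, and the triad built there (B♭-D-F) is major, so it is V.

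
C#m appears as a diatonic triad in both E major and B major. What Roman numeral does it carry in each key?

The scale of E major is E F# G# A B C# D#; C# is degree 6, and the triad built there (C#-E-G#) is minor, so it is vi.
The scale of B major is B C# D# E F# G# A#; C# is degree 2, and the triad built there (C#-E-G#) is minor, so it is ii.

vi in E major; ii in B major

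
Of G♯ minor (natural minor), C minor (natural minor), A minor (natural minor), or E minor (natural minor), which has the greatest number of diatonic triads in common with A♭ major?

Triads of A♭ major: A♭ (I), B♭m (ii), Cm (iii), D♭ (IV), E♭ (V), Fm (vi), Gdim (vii°).
G♯ minor (natural minor) shares 0: none.
C minor (natural minor) shares 4: A♭, Cm, E♭, Fm.
A minor (natural minor) shares 0: none.
E minor (natural minor) shares 0: none.
The most common triads (4) are shared with C minor.

C minor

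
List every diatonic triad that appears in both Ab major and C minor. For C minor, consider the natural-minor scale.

Triads in Ab major: Ab (I), Bbm (ii), Cm (iii), Db (IV), Eb (V), Fm (vi), Gdim (vii°).
Triads in C minor (natural minor): Cm (i), Ddim (ii°), Eb (III), Fm (iv), Gm (v), Ab (VI), Bb (VII).
Shared triads with their functions: Ab (I in Ab major, VI in C minor); Cm (iii in Ab major, i in C minor); Eb (V in Ab major, III in C minor); Fm (vi in Ab major, iv in C minor).

Ab, Cm, Eb, Fm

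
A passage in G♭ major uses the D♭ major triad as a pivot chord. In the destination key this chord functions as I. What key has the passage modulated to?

D♭ major

The numeral I denotes a major triad on scale degree 1. With D♭ on degree 1, the tonic of the new key is D♭.
Degree 1 carries a major triad in major keys, so the destination is D♭ major.
Check: the diatonic triads of D♭ major are D♭ (I), E♭m (ii), Fm (iii), G♭ (IV), A♭ (V), B♭m (vi), Cdim (vii°) — D♭ major is indeed I.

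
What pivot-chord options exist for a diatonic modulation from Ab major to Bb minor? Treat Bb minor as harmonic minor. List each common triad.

Triads in Ab major: Ab (I), Bbm (ii), Cm (iii), Db (IV), Eb (V), Fm (vi), Gdim (vii°).
Triads in Bb minor (harmonic minor): Bbm (i), Cdim (ii°), Dbaug (III+), Ebm (iv), F (V), Gb (VI), Adim (vii°).
Shared triads with their functions: Bbm (ii in Ab major, i in Bb minor).

Bbm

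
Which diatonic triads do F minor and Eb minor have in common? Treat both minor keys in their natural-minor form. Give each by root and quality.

Triads in F minor (natural minor): Fm (i), Gdim (ii°), Ab (III), Bbm (iv), Cm (v), Db (VI), Eb (VII).
Triads in Eb minor (natural minor): Ebm (i), Fdim (ii°), Gb (III), Abm (iv), Bbm (v), Cb (VI), Db (VII).
Shared triads with their functions: Bbm (iv in F minor, v in Eb minor); Db (VI in F minor, VII in Eb minor).

Bbm, Db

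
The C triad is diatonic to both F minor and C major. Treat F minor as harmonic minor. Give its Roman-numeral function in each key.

The scale of F minor (harmonic minor) is F G A♭ B♭ C D♭ E; C is degree 5, and the triad built there (C-E-G) is major, so it is V.
The scale of C major is C D E F G A B; C is degree 1, and the triad built there (C-E-G) is major, so it is I.

V in F minor; I in C major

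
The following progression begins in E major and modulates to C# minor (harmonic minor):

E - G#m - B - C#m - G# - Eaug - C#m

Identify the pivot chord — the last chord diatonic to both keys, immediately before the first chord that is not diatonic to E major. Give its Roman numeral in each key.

C#m — vi in E major, i in C# minor

Chords diatonic to E major: E, F#m, G#m, A, B, C#m, D#dim.
Reading the progression, the first chord not in that set is G#, so the modulation leaves E major there.
The chord immediately before G# is C#m, which is diatonic to both keys: vi in E major and i in C# minor.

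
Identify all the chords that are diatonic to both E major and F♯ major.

G♯m, B

Triads in E major: E (I), F♯m (ii), G♯m (iii), A (IV), B (V), C♯m (vi), D♯dim (vii°).
Triads in F♯ major: F♯ (I), G♯m (ii), A♯m (iii), B (IV), C♯ (V), D♯m (vi), E♯dim (vii°).
Shared triads with their functions: G♯m (iii in E major, ii in F♯ major); B (V in E major, IV in F♯ major).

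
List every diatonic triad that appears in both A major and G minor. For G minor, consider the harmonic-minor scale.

Triads in A major: A major (I), B minor (ii), C# minor (iii), D major (IV), E major (V), F# minor (vi), G# diminished (vii°).
Triads in G minor (harmonic minor): G minor (i), A diminished (ii°), Bb augmented (III+), C minor (iv), D major (V), Eb major (VI), F# diminished (vii°).
Shared triads with their functions: D major (IV in A major, V in G minor).

D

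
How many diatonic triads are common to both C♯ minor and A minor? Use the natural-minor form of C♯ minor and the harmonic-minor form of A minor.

Diatonic triads of C♯ minor (natural minor): C♯m (i), D♯dim (ii°), E (III), F♯m (iv), G♯m (v), A (VI), B (VII).
Diatonic triads of A minor (harmonic minor): Am (i), Bdim (ii°), Caug (III+), Dm (iv), E (V), F (VI), G♯dim (vii°).
Matching root and quality in both lists: E.
That gives 1 common triad.

1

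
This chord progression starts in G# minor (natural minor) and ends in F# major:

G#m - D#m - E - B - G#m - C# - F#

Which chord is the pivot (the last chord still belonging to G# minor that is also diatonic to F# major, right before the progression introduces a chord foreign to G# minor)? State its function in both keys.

Chords diatonic to G# minor: G#m, A#dim, B, C#m, D#m, E, F#.
Reading the progression, the first chord not in that set is C#, so the modulation leaves G# minor there.
The chord immediately before C# is G#m, which is diatonic to both keys: i in G# minor and ii in F# major.

G#m — i in G# minor, ii in F# major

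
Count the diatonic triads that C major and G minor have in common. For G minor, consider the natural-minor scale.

Diatonic triads of C major: C (I), Dm (ii), Em (iii), F (IV), G (V), Am (vi), Bdim (vii°).
Diatonic triads of G minor (natural minor): Gm (i), Adim (ii°), Bb (III), Cm (iv), Dm (v), Eb (VI), F (VII).
Matching root and quality in both lists: Dm, F.
That gives 2 common triads.

2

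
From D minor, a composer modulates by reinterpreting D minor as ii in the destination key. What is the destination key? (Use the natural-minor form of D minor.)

C major

The numeral ii denotes a minor triad on scale degree 2. With D on degree 2, the tonic of the new key is C.
Degree 2 carries a minor triad in major keys, so the destination is C major.
Check: the diatonic triads of C major are C (I), Dm (ii), Em (iii), F (IV), G (V), Am (vi), Bdim (vii°) — D minor is indeed ii.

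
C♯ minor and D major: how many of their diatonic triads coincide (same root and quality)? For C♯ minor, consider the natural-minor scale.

Diatonic triads of C♯ minor (natural minor): C♯m (i), D♯dim (ii°), E (III), F♯m (iv), G♯m (v), A (VI), B (VII).
Diatonic triads of D major: D (I), Em (ii), F♯m (iii), G (IV), A (V), Bm (vi), C♯dim (vii°).
Matching root and quality in both lists: F♯m, A.
That gives 2 common triads.

2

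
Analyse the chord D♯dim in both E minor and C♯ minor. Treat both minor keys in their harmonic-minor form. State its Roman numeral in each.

vii° in E minor; ii° in C♯ minor

The scale of E minor (harmonic minor) is E F♯ G A B C D♯; D♯ is degree 7, and the triad built there (D♯-F♯-A) is diminished, so it is vii°.
The scale of C♯ minor (harmonic minor) is C♯ D♯ E F♯ G♯ A B♯; D♯ is degree 2, and the triad built there (D♯-F♯-A) is diminished, so it is ii°.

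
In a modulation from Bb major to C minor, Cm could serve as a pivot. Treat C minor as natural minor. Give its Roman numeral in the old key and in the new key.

ii in Bb major; i in C minor

The scale of Bb major is Bb C D Eb F G A; C is degree 2, and the triad built there (C-Eb-G) is minor, so it is ii.
The scale of C minor (natural minor) is C D Eb F G Ab Bb; C is degree 1, and the triad built there (C-Eb-G) is minor, so it is i.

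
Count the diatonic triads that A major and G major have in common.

Diatonic triads of A major: A (I), Bm (ii), C♯m (iii), D (IV), E (V), F♯m (vi), G♯dim (vii°).
Diatonic triads of G major: G (I), Am (ii), Bm (iii), C (IV), D (V), Em (vi), F♯dim (vii°).
Matching root and quality in both lists: Bm, D.
That gives 2 common triads.

2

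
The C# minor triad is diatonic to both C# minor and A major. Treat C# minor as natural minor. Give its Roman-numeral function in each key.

The scale of C# minor (natural minor) is C# D# E F# G# A B; C# is degree 1, and the triad built there (C#-E-G#) is minor, so it is i.
The scale of A major is A B C# D E F# G#; C# is degree 3, and the triad built there (C#-E-G#) is minor, so it is iii.

i in C# minor; iii in A major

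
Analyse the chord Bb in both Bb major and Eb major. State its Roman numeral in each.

I in Bb major; V in Eb major

The scale of Bb major is Bb C D Eb F G A; Bb is degree 1, and the triad built there (Bb-D-F) is major, so it is I.
The scale of Eb major is Eb F G Ab Bb C D; Bb is degree 5, and the triad built there (Bb-D-F) is major, so it is V.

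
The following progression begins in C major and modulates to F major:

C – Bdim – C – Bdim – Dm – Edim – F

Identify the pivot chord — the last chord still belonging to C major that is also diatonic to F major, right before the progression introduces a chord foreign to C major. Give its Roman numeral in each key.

Dm — ii in C major, vi in F major

Chords diatonic to C major: C, Dm, Em, F, G, Am, Bdim.
Reading the progression, the first chord not in that set is Edim, so the modulation leaves C major there.
The chord immediately before Edim is Dm, which is diatonic to both keys: ii in C major and vi in F major.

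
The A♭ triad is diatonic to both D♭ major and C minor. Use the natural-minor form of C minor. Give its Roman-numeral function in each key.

V in D♭ major; VI in C minor

The scale of D♭ major is D♭ E♭ F G♭ A♭ B♭ C; A♭ is degree 5, and the triad built there (A♭-C-E♭) is major, so it is V.
The scale of C minor (natural minor) is C D E♭ F G A♭ B♭; A♭ is degree 6, and the triad built there (A♭-C-E♭) is major, so it is VI.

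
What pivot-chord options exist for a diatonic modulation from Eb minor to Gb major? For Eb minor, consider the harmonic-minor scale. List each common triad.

Ebm, Fdim, Abm, Cb

Triads in Eb minor (harmonic minor): Eb minor (i), F diminished (ii°), Gb augmented (III+), Ab minor (iv), Bb major (V), Cb major (VI), D diminished (vii°).
Triads in Gb major: Gb major (I), Ab minor (ii), Bb minor (iii), Cb major (IV), Db major (V), Eb minor (vi), F diminished (vii°).
Shared triads with their functions: Eb minor (i in Eb minor, vi in Gb major); F diminished (ii° in Eb minor, vii° in Gb major); Ab minor (iv in Eb minor, ii in Gb major); Cb major (VI in Eb minor, IV in Gb major).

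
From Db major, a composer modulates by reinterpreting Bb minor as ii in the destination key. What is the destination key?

Ab major

The numeral ii denotes a minor triad on scale degree 2. With Bb on degree 2, the tonic of the new key is Ab.
Degree 2 carries a minor triad in major keys, so the destination is Ab major.
Check: the diatonic triads of Ab major are Ab (I), Bbm (ii), Cm (iii), Db (IV), Eb (V), Fm (vi), Gdim (vii°) — Bb minor is indeed ii.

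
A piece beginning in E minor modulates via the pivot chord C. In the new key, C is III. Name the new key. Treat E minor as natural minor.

A minor

The numeral III denotes a major triad on scale degree 3. With C on degree 3, the tonic of the new key is A.
Degree 3 carries a major triad in natural-minor keys, so the destination is A minor.
Check: the diatonic triads of A minor (natural minor) are Am (i), Bdim (ii°), C (III), Dm (iv), Em (v), F (VI), G (VII) — C is indeed III.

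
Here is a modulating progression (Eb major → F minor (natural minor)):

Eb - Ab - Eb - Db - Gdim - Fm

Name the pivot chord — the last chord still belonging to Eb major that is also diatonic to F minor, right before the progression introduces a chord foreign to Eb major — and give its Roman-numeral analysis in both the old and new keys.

Eb — I in Eb major, VII in F minor

Chords diatonic to Eb major: Eb, Fm, Gm, Ab, Bb, Cm, Ddim.
Reading the progression, the first chord not in that set is Db, so the modulation leaves Eb major there.
The chord immediately before Db is Eb, which is diatonic to both keys: I in Eb major and VII in F minor.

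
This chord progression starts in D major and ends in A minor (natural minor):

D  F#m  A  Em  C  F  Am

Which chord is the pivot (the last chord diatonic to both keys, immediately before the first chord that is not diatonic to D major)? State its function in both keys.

Chords diatonic to D major: D, Em, F#m, G, A, Bm, C#dim.
Reading the progression, the first chord not in that set is C, so the modulation leaves D major there.
The chord immediately before C is Em, which is diatonic to both keys: ii in D major and v in A minor.

Em — ii in D major, v in A minor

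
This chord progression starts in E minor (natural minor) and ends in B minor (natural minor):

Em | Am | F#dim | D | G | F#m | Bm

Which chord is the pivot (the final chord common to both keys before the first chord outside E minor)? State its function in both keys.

Chords diatonic to E minor: Em, F#dim, G, Am, Bm, C, D.
Reading the progression, the first chord not in that set is F#m, so the modulation leaves E minor there.
The chord immediately before F#m is G, which is diatonic to both keys: III in E minor and VI in B minor.

G — III in E minor, VI in B minor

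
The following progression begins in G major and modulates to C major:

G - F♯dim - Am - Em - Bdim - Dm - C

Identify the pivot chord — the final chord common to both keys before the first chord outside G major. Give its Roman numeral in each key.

Chords diatonic to G major: G, Am, Bm, C, D, Em, F♯dim.
Reading the progression, the first chord not in that set is Bdim, so the modulation leaves G major there.
The chord immediately before Bdim is Em, which is diatonic to both keys: vi in G major and iii in C major.

Em — vi in G major, iii in C major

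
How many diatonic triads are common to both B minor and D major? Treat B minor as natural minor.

7

Diatonic triads of B minor (natural minor): B minor (i), C♯ diminished (ii°), D major (III), E minor (iv), F♯ minor (v), G major (VI), A major (VII).
Diatonic triads of D major: D major (I), E minor (ii), F♯ minor (iii), G major (IV), A major (V), B minor (vi), C♯ diminished (vii°).
Matching root and quality in both lists: B minor, C♯ diminished, D major, E minor, F♯ minor, G major, A major.
That gives 7 common triads.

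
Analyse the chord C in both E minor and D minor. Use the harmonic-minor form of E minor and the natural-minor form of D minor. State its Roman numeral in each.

The scale of E minor (harmonic minor) is E F# G A B C D#; C is degree 6, and the triad built there (C-E-G) is major, so it is VI.
The scale of D minor (natural minor) is D E F G A Bb C; C is degree 7, and the triad built there (C-E-G) is major, so it is VII.

VI in E minor; VII in D minor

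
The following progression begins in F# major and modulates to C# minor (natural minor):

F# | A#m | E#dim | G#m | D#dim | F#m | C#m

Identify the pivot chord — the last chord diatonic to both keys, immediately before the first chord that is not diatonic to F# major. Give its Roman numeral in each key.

G#m — ii in F# major, v in C# minor

Chords diatonic to F# major: F#, G#m, A#m, B, C#, D#m, E#dim.
Reading the progression, the first chord not in that set is D#dim, so the modulation leaves F# major there.
The chord immediately before D#dim is G#m, which is diatonic to both keys: ii in F# major and v in C# minor.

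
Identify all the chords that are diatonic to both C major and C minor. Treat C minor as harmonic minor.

G, Bdim

Triads in C major: C (I), Dm (ii), Em (iii), F (IV), G (V), Am (vi), Bdim (vii°).
Triads in C minor (harmonic minor): Cm (i), Ddim (ii°), Ebaug (III+), Fm (iv), G (V), Ab (VI), Bdim (vii°).
Shared triads with their functions: G (V in C major, V in C minor); Bdim (vii° in C major, vii° in C minor).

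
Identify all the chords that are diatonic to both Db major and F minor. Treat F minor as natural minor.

Db, Fm, Ab, Bbm

Triads in Db major: Db (I), Ebm (ii), Fm (iii), Gb (IV), Ab (V), Bbm (vi), Cdim (vii°).
Triads in F minor (natural minor): Fm (i), Gdim (ii°), Ab (III), Bbm (iv), Cm (v), Db (VI), Eb (VII).
Shared triads with their functions: Db (I in Db major, VI in F minor); Fm (iii in Db major, i in F minor); Ab (V in Db major, III in F minor); Bbm (vi in Db major, iv in F minor).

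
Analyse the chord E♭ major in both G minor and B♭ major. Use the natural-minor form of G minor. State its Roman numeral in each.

VI in G minor; IV in B♭ major

The scale of G minor (natural minor) is G A B♭ C D E♭ F; E♭ is degree 6, and the triad built there (E♭-G-B♭) is major, so it is VI.
The scale of B♭ major is B♭ C D E♭ F G A; E♭ is degree 4, and the triad built there (E♭-G-B♭) is major, so it is IV.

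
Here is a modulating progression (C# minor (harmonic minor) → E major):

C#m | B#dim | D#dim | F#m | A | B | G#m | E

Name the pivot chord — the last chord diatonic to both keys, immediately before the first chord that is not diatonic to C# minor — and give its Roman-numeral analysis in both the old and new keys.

Chords diatonic to C# minor: C#m, D#dim, Eaug, F#m, G#, A, B#dim.
Reading the progression, the first chord not in that set is B, so the modulation leaves C# minor there.
The chord immediately before B is A, which is diatonic to both keys: VI in C# minor and IV in E major.

A — VI in C# minor, IV in E major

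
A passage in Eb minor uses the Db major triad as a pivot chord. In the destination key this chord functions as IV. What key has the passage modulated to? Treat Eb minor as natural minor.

The numeral IV denotes a major triad on scale degree 4. With Db on degree 4, the tonic of the new key is Ab.
Degree 4 carries a major triad in major keys, so the destination is Ab major.
Check: the diatonic triads of Ab major are Ab (I), Bbm (ii), Cm (iii), Db (IV), Eb (V), Fm (vi), Gdim (vii°) — Db major is indeed IV.

Ab major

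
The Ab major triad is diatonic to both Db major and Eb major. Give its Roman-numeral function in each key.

V in Db major; IV in Eb major

The scale of Db major is Db Eb F Gb Ab Bb C; Ab is degree 5, and the triad built there (Ab-C-Eb) is major, so it is V.
The scale of Eb major is Eb F G Ab Bb C D; Ab is degree 4, and the triad built there (Ab-C-Eb) is major, so it is IV.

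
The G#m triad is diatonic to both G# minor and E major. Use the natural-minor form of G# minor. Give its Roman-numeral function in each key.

i in G# minor; iii in E major

The scale of G# minor (natural minor) is G# A# B C# D# E F#; G# is degree 1, and the triad built there (G#-B-D#) is minor, so it is i.
The scale of E major is E F# G# A B C# D#; G# is degree 3, and the triad built there (G#-B-D#) is minor, so it is iii.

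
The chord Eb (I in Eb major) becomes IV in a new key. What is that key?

Bb major

The numeral IV denotes a major triad on scale degree 4. With Eb on degree 4, the tonic of the new key is Bb.
Degree 4 carries a major triad in major keys, so the destination is Bb major.
Check: the diatonic triads of Bb major are Bb (I), Cm (ii), Dm (iii), Eb (IV), F (V), Gm (vi), Adim (vii°) — Eb is indeed IV.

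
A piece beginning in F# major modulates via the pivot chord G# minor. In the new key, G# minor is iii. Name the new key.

The numeral iii denotes a minor triad on scale degree 3. With G# on degree 3, the tonic of the new key is E.
Degree 3 carries a minor triad in major keys, so the destination is E major.
Check: the diatonic triads of E major are E (I), F#m (ii), G#m (iii), A (IV), B (V), C#m (vi), D#dim (vii°) — G# minor is indeed iii.

E major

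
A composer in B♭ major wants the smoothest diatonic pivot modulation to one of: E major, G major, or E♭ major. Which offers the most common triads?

E♭ major

Triads of B♭ major: B♭ (I), Cm (ii), Dm (iii), E♭ (IV), F (V), Gm (vi), Adim (vii°).
E major shares 0: none.
G major shares 0: none.
E♭ major shares 4: B♭, Cm, E♭, Gm.
The most common triads (4) are shared with E♭ major.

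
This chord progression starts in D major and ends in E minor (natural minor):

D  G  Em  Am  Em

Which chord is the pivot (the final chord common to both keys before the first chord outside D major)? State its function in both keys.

Chords diatonic to D major: D, Em, F♯m, G, A, Bm, C♯dim.
Reading the progression, the first chord not in that set is Am, so the modulation leaves D major there.
The chord immediately before Am is Em, which is diatonic to both keys: ii in D major and i in E minor.

Em — ii in D major, i in E minor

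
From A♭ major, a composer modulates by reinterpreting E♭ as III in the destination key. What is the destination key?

The numeral III denotes a major triad on scale degree 3. With E♭ on degree 3, the tonic of the new key is C.
Degree 3 carries a major triad in natural-minor keys, so the destination is C minor.
Check: the diatonic triads of C minor (natural minor) are Cm (i), Ddim (ii°), E♭ (III), Fm (iv), Gm (v), A♭ (VI), B♭ (VII) — E♭ is indeed III.

C minor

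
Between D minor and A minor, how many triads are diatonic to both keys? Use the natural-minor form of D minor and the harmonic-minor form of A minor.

Diatonic triads of D minor (natural minor): D minor (i), E diminished (ii°), F major (III), G minor (iv), A minor (v), Bb major (VI), C major (VII).
Diatonic triads of A minor (harmonic minor): A minor (i), B diminished (ii°), C augmented (III+), D minor (iv), E major (V), F major (VI), G# diminished (vii°).
Matching root and quality in both lists: D minor, F major, A minor.
That gives 3 common triads.

3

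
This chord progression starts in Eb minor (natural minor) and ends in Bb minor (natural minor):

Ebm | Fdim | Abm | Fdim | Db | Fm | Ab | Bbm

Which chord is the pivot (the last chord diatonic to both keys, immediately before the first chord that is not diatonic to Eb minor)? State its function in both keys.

Chords diatonic to Eb minor: Ebm, Fdim, Gb, Abm, Bbm, Cb, Db.
Reading the progression, the first chord not in that set is Fm, so the modulation leaves Eb minor there.
The chord immediately before Fm is Db, which is diatonic to both keys: VII in Eb minor and III in Bb minor.

Db — VII in Eb minor, III in Bb minor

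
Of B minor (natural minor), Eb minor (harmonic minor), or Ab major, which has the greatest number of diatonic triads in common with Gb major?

Triads of Gb major: Gb major (I), Ab minor (ii), Bb minor (iii), Cb major (IV), Db major (V), Eb minor (vi), F diminished (vii°).
B minor (natural minor) shares 0: none.
Eb minor (harmonic minor) shares 4: Abm, Cb, Ebm, Fdim.
Ab major shares 2: Bbm, Db.
The most common triads (4) are shared with Eb minor.

Eb minor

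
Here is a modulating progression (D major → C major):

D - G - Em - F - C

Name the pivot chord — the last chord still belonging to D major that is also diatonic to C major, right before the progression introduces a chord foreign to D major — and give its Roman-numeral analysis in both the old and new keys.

Em — ii in D major, iii in C major

Chords diatonic to D major: D, Em, F#m, G, A, Bm, C#dim.
Reading the progression, the first chord not in that set is F, so the modulation leaves D major there.
The chord immediately before F is Em, which is diatonic to both keys: ii in D major and iii in C major.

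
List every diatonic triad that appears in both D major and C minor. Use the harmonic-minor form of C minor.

G

Triads in D major: D major (I), E minor (ii), F# minor (iii), G major (IV), A major (V), B minor (vi), C# diminished (vii°).
Triads in C minor (harmonic minor): C minor (i), D diminished (ii°), Eb augmented (III+), F minor (iv), G major (V), Ab major (VI), B diminished (vii°).
Shared triads with their functions: G major (IV in D major, V in C minor).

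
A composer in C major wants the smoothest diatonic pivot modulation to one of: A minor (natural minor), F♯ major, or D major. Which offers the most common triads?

A minor

Triads of C major: C (I), Dm (ii), Em (iii), F (IV), G (V), Am (vi), Bdim (vii°).
A minor (natural minor) shares 7: C, Dm, Em, F, G, Am, Bdim.
F♯ major shares 0: none.
D major shares 2: Em, G.
The most common triads (7) are shared with A minor.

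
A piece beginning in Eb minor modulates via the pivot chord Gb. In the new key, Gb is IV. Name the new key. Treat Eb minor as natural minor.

The numeral IV denotes a major triad on scale degree 4. With Gb on degree 4, the tonic of the new key is Db.
Degree 4 carries a major triad in major keys, so the destination is Db major.
Check: the diatonic triads of Db major are Db (I), Ebm (ii), Fm (iii), Gb (IV), Ab (V), Bbm (vi), Cdim (vii°) — Gb is indeed IV.

Db major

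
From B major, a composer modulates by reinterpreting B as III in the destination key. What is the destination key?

G# minor

The numeral III denotes a major triad on scale degree 3. With B on degree 3, the tonic of the new key is G#.
Degree 3 carries a major triad in natural-minor keys, so the destination is G# minor.
Check: the diatonic triads of G# minor (natural minor) are G#m (i), A#dim (ii°), B (III), C#m (iv), D#m (v), E (VI), F# (VII) — B is indeed III.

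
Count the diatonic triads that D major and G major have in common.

Diatonic triads of D major: D (I), Em (ii), F♯m (iii), G (IV), A (V), Bm (vi), C♯dim (vii°).
Diatonic triads of G major: G (I), Am (ii), Bm (iii), C (IV), D (V), Em (vi), F♯dim (vii°).
Matching root and quality in both lists: D, Em, G, Bm.
That gives 4 common triads.

4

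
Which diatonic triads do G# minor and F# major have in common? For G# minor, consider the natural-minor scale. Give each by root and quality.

G#m, B, D#m, F#

Triads in G# minor (natural minor): G#m (i), A#dim (ii°), B (III), C#m (iv), D#m (v), E (VI), F# (VII).
Triads in F# major: F# (I), G#m (ii), A#m (iii), B (IV), C# (V), D#m (vi), E#dim (vii°).
Shared triads with their functions: G#m (i in G# minor, ii in F# major); B (III in G# minor, IV in F# major); D#m (v in G# minor, vi in F# major); F# (VII in G# minor, I in F# major).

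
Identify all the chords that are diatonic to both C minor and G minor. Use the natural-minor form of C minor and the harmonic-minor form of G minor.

Triads in C minor (natural minor): Cm (i), Ddim (ii°), E♭ (III), Fm (iv), Gm (v), A♭ (VI), B♭ (VII).
Triads in G minor (harmonic minor): Gm (i), Adim (ii°), B♭aug (III+), Cm (iv), D (V), E♭ (VI), F♯dim (vii°).
Shared triads with their functions: Cm (i in C minor, iv in G minor); E♭ (III in C minor, VI in G minor); Gm (v in C minor, i in G minor).

Cm, E♭, Gm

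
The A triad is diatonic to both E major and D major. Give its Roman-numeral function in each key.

The scale of E major is E F# G# A B C# D#; A is degree 4, and the triad built there (A-C#-E) is major, so it is IV.
The scale of D major is D E F# G A B C#; A is degree 5, and the triad built there (A-C#-E) is major, so it is V.

IV in E major; V in D major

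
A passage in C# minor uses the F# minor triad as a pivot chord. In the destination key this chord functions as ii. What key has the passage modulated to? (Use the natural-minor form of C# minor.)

The numeral ii denotes a minor triad on scale degree 2. With F# on degree 2, the tonic of the new key is E.
Degree 2 carries a minor triad in major keys, so the destination is E major.
Check: the diatonic triads of E major are E (I), F#m (ii), G#m (iii), A (IV), B (V), C#m (vi), D#dim (vii°) — F# minor is indeed ii.

E major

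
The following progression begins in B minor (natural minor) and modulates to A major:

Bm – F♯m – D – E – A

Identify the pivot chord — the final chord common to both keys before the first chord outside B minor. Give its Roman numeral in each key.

Chords diatonic to B minor: Bm, C♯dim, D, Em, F♯m, G, A.
Reading the progression, the first chord not in that set is E, so the modulation leaves B minor there.
The chord immediately before E is D, which is diatonic to both keys: III in B minor and IV in A major.

D — III in B minor, IV in A major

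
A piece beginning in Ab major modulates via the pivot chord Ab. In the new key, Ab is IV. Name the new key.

The numeral IV denotes a major triad on scale degree 4. With Ab on degree 4, the tonic of the new key is Eb.
Degree 4 carries a major triad in major keys, so the destination is Eb major.
Check: the diatonic triads of Eb major are Eb (I), Fm (ii), Gm (iii), Ab (IV), Bb (V), Cm (vi), Ddim (vii°) — Ab is indeed IV.

Eb major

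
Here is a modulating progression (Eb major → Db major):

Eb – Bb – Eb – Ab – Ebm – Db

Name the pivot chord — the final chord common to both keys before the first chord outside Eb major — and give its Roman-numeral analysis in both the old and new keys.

Chords diatonic to Eb major: Eb, Fm, Gm, Ab, Bb, Cm, Ddim.
Reading the progression, the first chord not in that set is Ebm, so the modulation leaves Eb major there.
The chord immediately before Ebm is Ab, which is diatonic to both keys: IV in Eb major and V in Db major.

Ab — IV in Eb major, V in Db major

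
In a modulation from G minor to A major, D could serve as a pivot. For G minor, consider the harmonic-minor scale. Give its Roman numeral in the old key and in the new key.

V in G minor; IV in A major

The scale of G minor (harmonic minor) is G A B♭ C D E♭ F♯; D is degree 5, and the triad built there (D-F♯-A) is major, so it is V.
The scale of A major is A B C♯ D E F♯ G♯; D is degree 4, and the triad built there (D-F♯-A) is major, so it is IV.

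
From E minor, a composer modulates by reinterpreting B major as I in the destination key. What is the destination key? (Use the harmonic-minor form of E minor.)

B major

The numeral I denotes a major triad on scale degree 1. With B on degree 1, the tonic of the new key is B.
Degree 1 carries a major triad in major keys, so the destination is B major.
Check: the diatonic triads of B major are B (I), C♯m (ii), D♯m (iii), E (IV), F♯ (V), G♯m (vi), A♯dim (vii°) — B major is indeed I.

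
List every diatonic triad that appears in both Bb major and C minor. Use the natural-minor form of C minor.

Triads in Bb major: Bb (I), Cm (ii), Dm (iii), Eb (IV), F (V), Gm (vi), Adim (vii°).
Triads in C minor (natural minor): Cm (i), Ddim (ii°), Eb (III), Fm (iv), Gm (v), Ab (VI), Bb (VII).
Shared triads with their functions: Bb (I in Bb major, VII in C minor); Cm (ii in Bb major, i in C minor); Eb (IV in Bb major, III in C minor); Gm (vi in Bb major, v in C minor).

Bb, Cm, Eb, Gm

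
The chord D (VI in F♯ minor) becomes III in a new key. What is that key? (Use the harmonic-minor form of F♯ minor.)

B minor

The numeral III denotes a major triad on scale degree 3. With D on degree 3, the tonic of the new key is B.
Degree 3 carries a major triad in natural-minor keys, so the destination is B minor.
Check: the diatonic triads of B minor (natural minor) are Bm (i), C♯dim (ii°), D (III), Em (iv), F♯m (v), G (VI), A (VII) — D is indeed III.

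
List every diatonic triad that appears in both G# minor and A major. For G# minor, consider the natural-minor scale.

Triads in G# minor (natural minor): G#m (i), A#dim (ii°), B (III), C#m (iv), D#m (v), E (VI), F# (VII).
Triads in A major: A (I), Bm (ii), C#m (iii), D (IV), E (V), F#m (vi), G#dim (vii°).
Shared triads with their functions: C#m (iv in G# minor, iii in A major); E (VI in G# minor, V in A major).

C#m, E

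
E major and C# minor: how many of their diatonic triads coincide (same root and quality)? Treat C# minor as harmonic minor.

Diatonic triads of E major: E major (I), F# minor (ii), G# minor (iii), A major (IV), B major (V), C# minor (vi), D# diminished (vii°).
Diatonic triads of C# minor (harmonic minor): C# minor (i), D# diminished (ii°), E augmented (III+), F# minor (iv), G# major (V), A major (VI), B# diminished (vii°).
Matching root and quality in both lists: F# minor, A major, C# minor, D# diminished.
That gives 4 common triads.

4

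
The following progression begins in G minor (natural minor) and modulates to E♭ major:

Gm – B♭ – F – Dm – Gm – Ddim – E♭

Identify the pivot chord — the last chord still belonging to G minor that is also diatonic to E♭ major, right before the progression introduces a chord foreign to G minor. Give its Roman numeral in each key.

Chords diatonic to G minor: Gm, Adim, B♭, Cm, Dm, E♭, F.
Reading the progression, the first chord not in that set is Ddim, so the modulation leaves G minor there.
The chord immediately before Ddim is Gm, which is diatonic to both keys: i in G minor and iii in E♭ major.

Gm — i in G minor, iii in E♭ major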